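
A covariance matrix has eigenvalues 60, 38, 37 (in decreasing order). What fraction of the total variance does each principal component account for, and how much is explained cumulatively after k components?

Step 1 — total variance = trace(Sigma) = Σ λ_i = 60 + 38 + 37 = 135.

Step 2 — fraction explained by component i = λ_i / Σ λ:
  PC1: 60/135 = 0.4444
  PC2: 38/135 = 0.2815
  PC3: 37/135 = 0.2741

Step 3 — cumulative fraction after k components = (λ_1 + ... + λ_k) / Σ λ:
  k = 1: 60/135 = 0.4444
  k = 2: (60 + 38)/135 = 98/135 = 0.7259
  k = 3: (60 + 38 + 37)/135 = 135/135 = 1

Summary (fraction, with percent):

explained: PC1 0.4444 (44.44%), PC2 0.2815 (28.15%), PC3 0.2741 (27.41%);  cumulative: 0.4444, 0.7259, 1


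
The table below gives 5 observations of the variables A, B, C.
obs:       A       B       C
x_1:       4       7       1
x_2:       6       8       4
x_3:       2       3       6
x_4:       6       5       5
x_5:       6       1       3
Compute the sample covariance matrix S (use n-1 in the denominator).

Step 1 — column means:
  mean(A) = (4 + 6 + 2 + 6 + 6) / 5 = 24/5 = 4.8
  mean(B) = (7 + 8 + 3 + 5 + 1) / 5 = 24/5 = 4.8
  mean(C) = (1 + 4 + 6 + 5 + 3) / 5 = 19/5 = 3.8

Step 2 — sample covariance S[i,j] = (1/(n-1)) · Σ_k (x_{k,i} - mean_i) · (x_{k,j} - mean_j), with n-1 = 4.
  S[A,A] = ((-0.8)·(-0.8) + (1.2)·(1.2) + (-2.8)·(-2.8) + (1.2)·(1.2) + (1.2)·(1.2)) / 4 = 12.8/4 = 3.2
  S[A,B] = ((-0.8)·(2.2) + (1.2)·(3.2) + (-2.8)·(-1.8) + (1.2)·(0.2) + (1.2)·(-3.8)) / 4 = 2.8/4 = 0.7
  S[A,C] = ((-0.8)·(-2.8) + (1.2)·(0.2) + (-2.8)·(2.2) + (1.2)·(1.2) + (1.2)·(-0.8)) / 4 = -3.2/4 = -0.8
  S[B,B] = ((2.2)·(2.2) + (3.2)·(3.2) + (-1.8)·(-1.8) + (0.2)·(0.2) + (-3.8)·(-3.8)) / 4 = 32.8/4 = 8.2
  S[B,C] = ((2.2)·(-2.8) + (3.2)·(0.2) + (-1.8)·(2.2) + (0.2)·(1.2) + (-3.8)·(-0.8)) / 4 = -6.2/4 = -1.55
  S[C,C] = ((-2.8)·(-2.8) + (0.2)·(0.2) + (2.2)·(2.2) + (1.2)·(1.2) + (-0.8)·(-0.8)) / 4 = 14.8/4 = 3.7

S is symmetric (S[j,i] = S[i,j]). Assembling:

S = [[3.2, 0.7, -0.8],
 [0.7, 8.2, -1.55],
 [-0.8, -1.55, 3.7]]


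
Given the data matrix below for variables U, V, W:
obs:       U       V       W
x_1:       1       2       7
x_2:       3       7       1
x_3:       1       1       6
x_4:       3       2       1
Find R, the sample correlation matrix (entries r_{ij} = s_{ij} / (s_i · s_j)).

Step 1 — column means:
  mean(U) = (1 + 3 + 1 + 3) / 4 = 8/4 = 2
  mean(V) = (2 + 7 + 1 + 2) / 4 = 12/4 = 3
  mean(W) = (7 + 1 + 6 + 1) / 4 = 15/4 = 3.75

Step 2 — sample variances and covariances s[i,j] = (1/(n-1)) · Σ_k (x_{k,i} - mean_i) · (x_{k,j} - mean_j), with n-1 = 3:
  s[U,U] = ((-1)·(-1) + (1)·(1) + (-1)·(-1) + (1)·(1)) / 3 = 4/3 = 1.3333
  s[U,V] = ((-1)·(-1) + (1)·(4) + (-1)·(-2) + (1)·(-1)) / 3 = 6/3 = 2
  s[U,W] = ((-1)·(3.25) + (1)·(-2.75) + (-1)·(2.25) + (1)·(-2.75)) / 3 = -11/3 = -3.6667
  s[V,V] = ((-1)·(-1) + (4)·(4) + (-2)·(-2) + (-1)·(-1)) / 3 = 22/3 = 7.3333
  s[V,W] = ((-1)·(3.25) + (4)·(-2.75) + (-2)·(2.25) + (-1)·(-2.75)) / 3 = -16/3 = -5.3333
  s[W,W] = ((3.25)·(3.25) + (-2.75)·(-2.75) + (2.25)·(2.25) + (-2.75)·(-2.75)) / 3 = 30.75/3 = 10.25
  Sample standard deviations s_i = √(s[i,i]):
  s(U) = √(1.3333) = 1.1547
  s(V) = √(7.3333) = 2.708
  s(W) = √(10.25) = 3.2016

Step 3 — r_{ij} = s_{ij} / (s_i · s_j):
  r[U,U] = 1 (diagonal).
  r[U,V] = 2 / (1.1547 · 2.708) = 2 / 3.1269 = 0.6396
  r[U,W] = -3.6667 / (1.1547 · 3.2016) = -3.6667 / 3.6968 = -0.9918
  r[V,V] = 1 (diagonal).
  r[V,W] = -5.3333 / (2.708 · 3.2016) = -5.3333 / 8.6699 = -0.6152
  r[W,W] = 1 (diagonal).

R is symmetric with unit diagonal. Assembling:

R = [[1, 0.6396, -0.9918],
 [0.6396, 1, -0.6152],
 [-0.9918, -0.6152, 1]]


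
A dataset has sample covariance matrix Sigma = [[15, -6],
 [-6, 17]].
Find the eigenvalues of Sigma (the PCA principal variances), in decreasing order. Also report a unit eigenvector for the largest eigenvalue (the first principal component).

Step 1 — characteristic polynomial of 2×2 Sigma:
  det(Sigma - λI) = λ² - trace · λ + det = 0.
  trace = 15 + 17 = 32, det = 15·17 - (-6)² = 219.
Step 2 — discriminant:
  Δ = trace² - 4·det = 1024 - 876 = 148.
Step 3 — eigenvalues:
  λ = (trace ± √Δ)/2 = (32 ± 12.1655)/2,
  λ_1 = 22.0828,  λ_2 = 9.9172.

Step 4 — unit eigenvector for λ_1: solve (Sigma - λ_1 I)v = 0. First row:
  (15 - 22.0828)·v_x + (-6)·v_y = 0, i.e. (-7.0828)·v_x + (-6)·v_y = 0,
  so v ∝ (b, λ_1 - a) = (-6, 7.0828); multiply by -1 so the first entry is positive: u = (6, -7.0828).
  ||u|| = √((6)² + (-7.0828)²) = √(86.1655) ≈ 9.2825,
  v_1 = u/||u|| ≈ (0.6464, -0.763) (||v_1|| = 1).

λ_1 = 22.0828,  λ_2 = 9.9172;  v_1 ≈ (0.6464, -0.763)


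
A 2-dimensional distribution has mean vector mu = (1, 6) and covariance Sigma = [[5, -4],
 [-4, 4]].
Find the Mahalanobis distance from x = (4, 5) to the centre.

Step 1 — centre the observation: (x - mu) = (3, -1).

Step 2 — invert Sigma. det(Sigma) = 5·4 - (-4)² = 4.
  Sigma^{-1} = (1/det) · [[d, -b], [-b, a]] = [[1, 1],
 [1, 1.25]].

Step 3 — form the quadratic (x - mu)^T · Sigma^{-1} · (x - mu):
  Sigma^{-1} · (x - mu) = (2, 1.75).
  (x - mu)^T · [Sigma^{-1} · (x - mu)] = (3)·(2) + (-1)·(1.75) = 4.25.

Step 4 — take square root: d = √(4.25) ≈ 2.0616.

d(x, mu) = √(4.25) ≈ 2.0616


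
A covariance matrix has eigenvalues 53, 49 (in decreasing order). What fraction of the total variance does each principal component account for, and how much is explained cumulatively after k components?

Step 1 — total variance = trace(Sigma) = Σ λ_i = 53 + 49 = 102.

Step 2 — fraction explained by component i = λ_i / Σ λ:
  PC1: 53/102 = 0.5196
  PC2: 49/102 = 0.4804

Step 3 — cumulative fraction after k components = (λ_1 + ... + λ_k) / Σ λ:
  k = 1: 53/102 = 0.5196
  k = 2: (53 + 49)/102 = 102/102 = 1

Summary (fraction, with percent):

explained: PC1 0.5196 (51.96%), PC2 0.4804 (48.04%);  cumulative: 0.5196, 1


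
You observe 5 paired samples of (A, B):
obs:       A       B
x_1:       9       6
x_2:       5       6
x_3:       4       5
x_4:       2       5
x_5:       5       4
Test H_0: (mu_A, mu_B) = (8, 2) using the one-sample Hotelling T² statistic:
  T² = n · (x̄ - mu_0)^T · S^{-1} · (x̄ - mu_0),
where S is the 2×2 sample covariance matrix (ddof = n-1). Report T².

Step 1 — sample mean vector:
  mean(A) = (9 + 5 + 4 + 2 + 5) / 5 = 25/5 = 5
  mean(B) = (6 + 6 + 5 + 5 + 4) / 5 = 26/5 = 5.2
  x̄ = (5, 5.2),  deviation x̄ - mu_0 = (5, 5.2) - (8, 2) = (-3, 3.2).

Step 2 — sample covariance matrix, S[i,j] = (1/(n-1)) · Σ_k (x_{k,i} - mean_i) · (x_{k,j} - mean_j), divisor n-1 = 4:
  S[A,A] = ((4)·(4) + (0)·(0) + (-1)·(-1) + (-3)·(-3) + (0)·(0)) / 4 = 26/4 = 6.5
  S[A,B] = ((4)·(0.8) + (0)·(0.8) + (-1)·(-0.2) + (-3)·(-0.2) + (0)·(-1.2)) / 4 = 4/4 = 1
  S[B,B] = ((0.8)·(0.8) + (0.8)·(0.8) + (-0.2)·(-0.2) + (-0.2)·(-0.2) + (-1.2)·(-1.2)) / 4 = 2.8/4 = 0.7
  S = [[6.5, 1],
 [1, 0.7]].

Step 3 — invert S. det(S) = 6.5·0.7 - (1)² = 3.55.
  S^{-1} = (1/det) · [[d, -b], [-b, a]] = [[0.1972, -0.2817],
 [-0.2817, 1.831]].

Step 4 — quadratic form (x̄ - mu_0)^T · S^{-1} · (x̄ - mu_0):
  S^{-1} · (x̄ - mu_0) = (-1.493, 6.7042),
  (x̄ - mu_0)^T · [...] = (-3)·(-1.493) + (3.2)·(6.7042) = 25.9324.

Step 5 — scale by n: T² = 5 · 25.9324 = 129.662.

T² ≈ 129.662


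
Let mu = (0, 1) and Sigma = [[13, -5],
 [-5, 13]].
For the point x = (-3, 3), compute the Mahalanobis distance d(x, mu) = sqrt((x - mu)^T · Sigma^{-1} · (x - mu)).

Step 1 — centre the observation: (x - mu) = (-3, 2).

Step 2 — invert Sigma. det(Sigma) = 13·13 - (-5)² = 144.
  Sigma^{-1} = (1/det) · [[d, -b], [-b, a]] = [[0.0903, 0.0347],
 [0.0347, 0.0903]].

Step 3 — form the quadratic (x - mu)^T · Sigma^{-1} · (x - mu):
  Sigma^{-1} · (x - mu) = (-0.2014, 0.0764).
  (x - mu)^T · [Sigma^{-1} · (x - mu)] = (-3)·(-0.2014) + (2)·(0.0764) = 0.7569.

Step 4 — take square root: d = √(0.7569) ≈ 0.87.

d(x, mu) = √(0.7569) ≈ 0.87


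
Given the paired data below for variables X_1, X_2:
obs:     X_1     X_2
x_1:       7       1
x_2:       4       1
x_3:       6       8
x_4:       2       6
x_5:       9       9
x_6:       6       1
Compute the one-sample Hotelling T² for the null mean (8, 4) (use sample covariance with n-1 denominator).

Step 1 — sample mean vector:
  mean(X_1) = (7 + 4 + 6 + 2 + 9 + 6) / 6 = 34/6 = 5.6667
  mean(X_2) = (1 + 1 + 8 + 6 + 9 + 1) / 6 = 26/6 = 4.3333
  x̄ = (5.6667, 4.3333),  deviation x̄ - mu_0 = (5.6667, 4.3333) - (8, 4) = (-2.3333, 0.3333).

Step 2 — sample covariance matrix, S[i,j] = (1/(n-1)) · Σ_k (x_{k,i} - mean_i) · (x_{k,j} - mean_j), divisor n-1 = 5:
  S[X_1,X_1] = ((1.3333)·(1.3333) + (-1.6667)·(-1.6667) + (0.3333)·(0.3333) + (-3.6667)·(-3.6667) + (3.3333)·(3.3333) + (0.3333)·(0.3333)) / 5 = 29.3333/5 = 5.8667
  S[X_1,X_2] = ((1.3333)·(-3.3333) + (-1.6667)·(-3.3333) + (0.3333)·(3.6667) + (-3.6667)·(1.6667) + (3.3333)·(4.6667) + (0.3333)·(-3.3333)) / 5 = 10.6667/5 = 2.1333
  S[X_2,X_2] = ((-3.3333)·(-3.3333) + (-3.3333)·(-3.3333) + (3.6667)·(3.6667) + (1.6667)·(1.6667) + (4.6667)·(4.6667) + (-3.3333)·(-3.3333)) / 5 = 71.3333/5 = 14.2667
  S = [[5.8667, 2.1333],
 [2.1333, 14.2667]].

Step 3 — invert S. det(S) = 5.8667·14.2667 - (2.1333)² = 79.1467.
  S^{-1} = (1/det) · [[d, -b], [-b, a]] = [[0.1803, -0.027],
 [-0.027, 0.0741]].

Step 4 — quadratic form (x̄ - mu_0)^T · S^{-1} · (x̄ - mu_0):
  S^{-1} · (x̄ - mu_0) = (-0.4296, 0.0876),
  (x̄ - mu_0)^T · [...] = (-2.3333)·(-0.4296) + (0.3333)·(0.0876) = 1.0316.

Step 5 — scale by n: T² = 6 · 1.0316 = 6.1894.

T² ≈ 6.1894


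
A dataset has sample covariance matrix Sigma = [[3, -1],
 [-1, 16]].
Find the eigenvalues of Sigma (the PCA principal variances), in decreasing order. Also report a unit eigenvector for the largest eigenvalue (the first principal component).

Step 1 — characteristic polynomial of 2×2 Sigma:
  det(Sigma - λI) = λ² - trace · λ + det = 0.
  trace = 3 + 16 = 19, det = 3·16 - (-1)² = 47.
Step 2 — discriminant:
  Δ = trace² - 4·det = 361 - 188 = 173.
Step 3 — eigenvalues:
  λ = (trace ± √Δ)/2 = (19 ± 13.1529)/2,
  λ_1 = 16.0765,  λ_2 = 2.9235.

Step 4 — unit eigenvector for λ_1: solve (Sigma - λ_1 I)v = 0. First row:
  (3 - 16.0765)·v_x + (-1)·v_y = 0, i.e. (-13.0765)·v_x + (-1)·v_y = 0,
  so v ∝ (b, λ_1 - a) = (-1, 13.0765); multiply by -1 so the first entry is positive: u = (1, -13.0765).
  ||u|| = √((1)² + (-13.0765)²) = √(171.9942) ≈ 13.1147,
  v_1 = u/||u|| ≈ (0.0763, -0.9971) (||v_1|| = 1).

λ_1 = 16.0765,  λ_2 = 2.9235;  v_1 ≈ (0.0763, -0.9971)


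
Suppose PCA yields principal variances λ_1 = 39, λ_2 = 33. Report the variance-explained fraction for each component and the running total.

Step 1 — total variance = trace(Sigma) = Σ λ_i = 39 + 33 = 72.

Step 2 — fraction explained by component i = λ_i / Σ λ:
  PC1: 39/72 = 0.5417
  PC2: 33/72 = 0.4583

Step 3 — cumulative fraction after k components = (λ_1 + ... + λ_k) / Σ λ:
  k = 1: 39/72 = 0.5417
  k = 2: (39 + 33)/72 = 72/72 = 1

Summary (fraction, with percent):

explained: PC1 0.5417 (54.17%), PC2 0.4583 (45.83%);  cumulative: 0.5417, 1


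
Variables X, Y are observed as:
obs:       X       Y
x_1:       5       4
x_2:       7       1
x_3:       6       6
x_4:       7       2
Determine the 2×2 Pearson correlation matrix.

Step 1 — column means:
  mean(X) = (5 + 7 + 6 + 7) / 4 = 25/4 = 6.25
  mean(Y) = (4 + 1 + 6 + 2) / 4 = 13/4 = 3.25

Step 2 — sample variances and covariances s[i,j] = (1/(n-1)) · Σ_k (x_{k,i} - mean_i) · (x_{k,j} - mean_j), with n-1 = 3:
  s[X,X] = ((-1.25)·(-1.25) + (0.75)·(0.75) + (-0.25)·(-0.25) + (0.75)·(0.75)) / 3 = 2.75/3 = 0.9167
  s[X,Y] = ((-1.25)·(0.75) + (0.75)·(-2.25) + (-0.25)·(2.75) + (0.75)·(-1.25)) / 3 = -4.25/3 = -1.4167
  s[Y,Y] = ((0.75)·(0.75) + (-2.25)·(-2.25) + (2.75)·(2.75) + (-1.25)·(-1.25)) / 3 = 14.75/3 = 4.9167
  Sample standard deviations s_i = √(s[i,i]):
  s(X) = √(0.9167) = 0.9574
  s(Y) = √(4.9167) = 2.2174

Step 3 — r_{ij} = s_{ij} / (s_i · s_j):
  r[X,X] = 1 (diagonal).
  r[X,Y] = -1.4167 / (0.9574 · 2.2174) = -1.4167 / 2.123 = -0.6673
  r[Y,Y] = 1 (diagonal).

R is symmetric with unit diagonal. Assembling:

R = [[1, -0.6673],
 [-0.6673, 1]]


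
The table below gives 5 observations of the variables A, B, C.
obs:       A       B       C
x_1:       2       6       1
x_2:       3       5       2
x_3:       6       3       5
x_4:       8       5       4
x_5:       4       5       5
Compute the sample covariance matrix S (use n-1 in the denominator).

Step 1 — column means:
  mean(A) = (2 + 3 + 6 + 8 + 4) / 5 = 23/5 = 4.6
  mean(B) = (6 + 5 + 3 + 5 + 5) / 5 = 24/5 = 4.8
  mean(C) = (1 + 2 + 5 + 4 + 5) / 5 = 17/5 = 3.4

Step 2 — sample covariance S[i,j] = (1/(n-1)) · Σ_k (x_{k,i} - mean_i) · (x_{k,j} - mean_j), with n-1 = 4.
  S[A,A] = ((-2.6)·(-2.6) + (-1.6)·(-1.6) + (1.4)·(1.4) + (3.4)·(3.4) + (-0.6)·(-0.6)) / 4 = 23.2/4 = 5.8
  S[A,B] = ((-2.6)·(1.2) + (-1.6)·(0.2) + (1.4)·(-1.8) + (3.4)·(0.2) + (-0.6)·(0.2)) / 4 = -5.4/4 = -1.35
  S[A,C] = ((-2.6)·(-2.4) + (-1.6)·(-1.4) + (1.4)·(1.6) + (3.4)·(0.6) + (-0.6)·(1.6)) / 4 = 11.8/4 = 2.95
  S[B,B] = ((1.2)·(1.2) + (0.2)·(0.2) + (-1.8)·(-1.8) + (0.2)·(0.2) + (0.2)·(0.2)) / 4 = 4.8/4 = 1.2
  S[B,C] = ((1.2)·(-2.4) + (0.2)·(-1.4) + (-1.8)·(1.6) + (0.2)·(0.6) + (0.2)·(1.6)) / 4 = -5.6/4 = -1.4
  S[C,C] = ((-2.4)·(-2.4) + (-1.4)·(-1.4) + (1.6)·(1.6) + (0.6)·(0.6) + (1.6)·(1.6)) / 4 = 13.2/4 = 3.3

S is symmetric (S[j,i] = S[i,j]). Assembling:

S = [[5.8, -1.35, 2.95],
 [-1.35, 1.2, -1.4],
 [2.95, -1.4, 3.3]]


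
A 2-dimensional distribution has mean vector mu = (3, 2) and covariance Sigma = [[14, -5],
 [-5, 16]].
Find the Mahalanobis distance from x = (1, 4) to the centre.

Step 1 — centre the observation: (x - mu) = (-2, 2).

Step 2 — invert Sigma. det(Sigma) = 14·16 - (-5)² = 199.
  Sigma^{-1} = (1/det) · [[d, -b], [-b, a]] = [[0.0804, 0.0251],
 [0.0251, 0.0704]].

Step 3 — form the quadratic (x - mu)^T · Sigma^{-1} · (x - mu):
  Sigma^{-1} · (x - mu) = (-0.1106, 0.0905).
  (x - mu)^T · [Sigma^{-1} · (x - mu)] = (-2)·(-0.1106) + (2)·(0.0905) = 0.402.

Step 4 — take square root: d = √(0.402) ≈ 0.634.

d(x, mu) = √(0.402) ≈ 0.634


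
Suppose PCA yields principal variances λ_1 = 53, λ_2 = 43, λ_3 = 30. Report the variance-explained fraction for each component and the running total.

Step 1 — total variance = trace(Sigma) = Σ λ_i = 53 + 43 + 30 = 126.

Step 2 — fraction explained by component i = λ_i / Σ λ:
  PC1: 53/126 = 0.4206
  PC2: 43/126 = 0.3413
  PC3: 30/126 = 0.2381

Step 3 — cumulative fraction after k components = (λ_1 + ... + λ_k) / Σ λ:
  k = 1: 53/126 = 0.4206
  k = 2: (53 + 43)/126 = 96/126 = 0.7619
  k = 3: (53 + 43 + 30)/126 = 126/126 = 1

Summary (fraction, with percent):

explained: PC1 0.4206 (42.06%), PC2 0.3413 (34.13%), PC3 0.2381 (23.81%);  cumulative: 0.4206, 0.7619, 1


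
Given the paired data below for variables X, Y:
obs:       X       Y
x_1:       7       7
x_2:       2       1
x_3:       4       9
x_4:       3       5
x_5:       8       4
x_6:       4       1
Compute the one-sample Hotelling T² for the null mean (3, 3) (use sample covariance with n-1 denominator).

Step 1 — sample mean vector:
  mean(X) = (7 + 2 + 4 + 3 + 8 + 4) / 6 = 28/6 = 4.6667
  mean(Y) = (7 + 1 + 9 + 5 + 4 + 1) / 6 = 27/6 = 4.5
  x̄ = (4.6667, 4.5),  deviation x̄ - mu_0 = (4.6667, 4.5) - (3, 3) = (1.6667, 1.5).

Step 2 — sample covariance matrix, S[i,j] = (1/(n-1)) · Σ_k (x_{k,i} - mean_i) · (x_{k,j} - mean_j), divisor n-1 = 5:
  S[X,X] = ((2.3333)·(2.3333) + (-2.6667)·(-2.6667) + (-0.6667)·(-0.6667) + (-1.6667)·(-1.6667) + (3.3333)·(3.3333) + (-0.6667)·(-0.6667)) / 5 = 27.3333/5 = 5.4667
  S[X,Y] = ((2.3333)·(2.5) + (-2.6667)·(-3.5) + (-0.6667)·(4.5) + (-1.6667)·(0.5) + (3.3333)·(-0.5) + (-0.6667)·(-3.5)) / 5 = 12/5 = 2.4
  S[Y,Y] = ((2.5)·(2.5) + (-3.5)·(-3.5) + (4.5)·(4.5) + (0.5)·(0.5) + (-0.5)·(-0.5) + (-3.5)·(-3.5)) / 5 = 51.5/5 = 10.3
  S = [[5.4667, 2.4],
 [2.4, 10.3]].

Step 3 — invert S. det(S) = 5.4667·10.3 - (2.4)² = 50.5467.
  S^{-1} = (1/det) · [[d, -b], [-b, a]] = [[0.2038, -0.0475],
 [-0.0475, 0.1082]].

Step 4 — quadratic form (x̄ - mu_0)^T · S^{-1} · (x̄ - mu_0):
  S^{-1} · (x̄ - mu_0) = (0.2684, 0.0831),
  (x̄ - mu_0)^T · [...] = (1.6667)·(0.2684) + (1.5)·(0.0831) = 0.572.

Step 5 — scale by n: T² = 6 · 0.572 = 3.4318.

T² ≈ 3.4318


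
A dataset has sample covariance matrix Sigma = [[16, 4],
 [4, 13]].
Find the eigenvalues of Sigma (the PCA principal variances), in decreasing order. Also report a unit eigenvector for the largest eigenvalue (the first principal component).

Step 1 — characteristic polynomial of 2×2 Sigma:
  det(Sigma - λI) = λ² - trace · λ + det = 0.
  trace = 16 + 13 = 29, det = 16·13 - (4)² = 192.
Step 2 — discriminant:
  Δ = trace² - 4·det = 841 - 768 = 73.
Step 3 — eigenvalues:
  λ = (trace ± √Δ)/2 = (29 ± 8.544)/2,
  λ_1 = 18.772,  λ_2 = 10.228.

Step 4 — unit eigenvector for λ_1: solve (Sigma - λ_1 I)v = 0. First row:
  (16 - 18.772)·v_x + (4)·v_y = 0, i.e. (-2.772)·v_x + (4)·v_y = 0,
  so v ∝ (b, λ_1 - a) = (4, 2.772) = u.
  ||u|| = √((4)² + (2.772)²) = √(23.684) ≈ 4.8666,
  v_1 = u/||u|| ≈ (0.8219, 0.5696) (||v_1|| = 1).

λ_1 = 18.772,  λ_2 = 10.228;  v_1 ≈ (0.8219, 0.5696)


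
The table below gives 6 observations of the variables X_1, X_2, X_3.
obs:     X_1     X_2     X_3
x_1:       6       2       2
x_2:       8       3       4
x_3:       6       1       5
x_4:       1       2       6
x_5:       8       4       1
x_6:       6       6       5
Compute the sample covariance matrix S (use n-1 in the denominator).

Step 1 — column means:
  mean(X_1) = (6 + 8 + 6 + 1 + 8 + 6) / 6 = 35/6 = 5.8333
  mean(X_2) = (2 + 3 + 1 + 2 + 4 + 6) / 6 = 18/6 = 3
  mean(X_3) = (2 + 4 + 5 + 6 + 1 + 5) / 6 = 23/6 = 3.8333

Step 2 — sample covariance S[i,j] = (1/(n-1)) · Σ_k (x_{k,i} - mean_i) · (x_{k,j} - mean_j), with n-1 = 5.
  S[X_1,X_1] = ((0.1667)·(0.1667) + (2.1667)·(2.1667) + (0.1667)·(0.1667) + (-4.8333)·(-4.8333) + (2.1667)·(2.1667) + (0.1667)·(0.1667)) / 5 = 32.8333/5 = 6.5667
  S[X_1,X_2] = ((0.1667)·(-1) + (2.1667)·(0) + (0.1667)·(-2) + (-4.8333)·(-1) + (2.1667)·(1) + (0.1667)·(3)) / 5 = 7/5 = 1.4
  S[X_1,X_3] = ((0.1667)·(-1.8333) + (2.1667)·(0.1667) + (0.1667)·(1.1667) + (-4.8333)·(2.1667) + (2.1667)·(-2.8333) + (0.1667)·(1.1667)) / 5 = -16.1667/5 = -3.2333
  S[X_2,X_2] = ((-1)·(-1) + (0)·(0) + (-2)·(-2) + (-1)·(-1) + (1)·(1) + (3)·(3)) / 5 = 16/5 = 3.2
  S[X_2,X_3] = ((-1)·(-1.8333) + (0)·(0.1667) + (-2)·(1.1667) + (-1)·(2.1667) + (1)·(-2.8333) + (3)·(1.1667)) / 5 = -2/5 = -0.4
  S[X_3,X_3] = ((-1.8333)·(-1.8333) + (0.1667)·(0.1667) + (1.1667)·(1.1667) + (2.1667)·(2.1667) + (-2.8333)·(-2.8333) + (1.1667)·(1.1667)) / 5 = 18.8333/5 = 3.7667

S is symmetric (S[j,i] = S[i,j]). Assembling:

S = [[6.5667, 1.4, -3.2333],
 [1.4, 3.2, -0.4],
 [-3.2333, -0.4, 3.7667]]


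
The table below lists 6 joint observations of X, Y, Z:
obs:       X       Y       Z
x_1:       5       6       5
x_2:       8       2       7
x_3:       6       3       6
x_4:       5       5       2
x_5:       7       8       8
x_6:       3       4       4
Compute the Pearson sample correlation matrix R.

Step 1 — column means:
  mean(X) = (5 + 8 + 6 + 5 + 7 + 3) / 6 = 34/6 = 5.6667
  mean(Y) = (6 + 2 + 3 + 5 + 8 + 4) / 6 = 28/6 = 4.6667
  mean(Z) = (5 + 7 + 6 + 2 + 8 + 4) / 6 = 32/6 = 5.3333

Step 2 — sample variances and covariances s[i,j] = (1/(n-1)) · Σ_k (x_{k,i} - mean_i) · (x_{k,j} - mean_j), with n-1 = 5:
  s[X,X] = ((-0.6667)·(-0.6667) + (2.3333)·(2.3333) + (0.3333)·(0.3333) + (-0.6667)·(-0.6667) + (1.3333)·(1.3333) + (-2.6667)·(-2.6667)) / 5 = 15.3333/5 = 3.0667
  s[X,Y] = ((-0.6667)·(1.3333) + (2.3333)·(-2.6667) + (0.3333)·(-1.6667) + (-0.6667)·(0.3333) + (1.3333)·(3.3333) + (-2.6667)·(-0.6667)) / 5 = -1.6667/5 = -0.3333
  s[X,Z] = ((-0.6667)·(-0.3333) + (2.3333)·(1.6667) + (0.3333)·(0.6667) + (-0.6667)·(-3.3333) + (1.3333)·(2.6667) + (-2.6667)·(-1.3333)) / 5 = 13.6667/5 = 2.7333
  s[Y,Y] = ((1.3333)·(1.3333) + (-2.6667)·(-2.6667) + (-1.6667)·(-1.6667) + (0.3333)·(0.3333) + (3.3333)·(3.3333) + (-0.6667)·(-0.6667)) / 5 = 23.3333/5 = 4.6667
  s[Y,Z] = ((1.3333)·(-0.3333) + (-2.6667)·(1.6667) + (-1.6667)·(0.6667) + (0.3333)·(-3.3333) + (3.3333)·(2.6667) + (-0.6667)·(-1.3333)) / 5 = 2.6667/5 = 0.5333
  s[Z,Z] = ((-0.3333)·(-0.3333) + (1.6667)·(1.6667) + (0.6667)·(0.6667) + (-3.3333)·(-3.3333) + (2.6667)·(2.6667) + (-1.3333)·(-1.3333)) / 5 = 23.3333/5 = 4.6667
  Sample standard deviations s_i = √(s[i,i]):
  s(X) = √(3.0667) = 1.7512
  s(Y) = √(4.6667) = 2.1602
  s(Z) = √(4.6667) = 2.1602

Step 3 — r_{ij} = s_{ij} / (s_i · s_j):
  r[X,X] = 1 (diagonal).
  r[X,Y] = -0.3333 / (1.7512 · 2.1602) = -0.3333 / 3.783 = -0.0881
  r[X,Z] = 2.7333 / (1.7512 · 2.1602) = 2.7333 / 3.783 = 0.7225
  r[Y,Y] = 1 (diagonal).
  r[Y,Z] = 0.5333 / (2.1602 · 2.1602) = 0.5333 / 4.6667 = 0.1143
  r[Z,Z] = 1 (diagonal).

R is symmetric with unit diagonal. Assembling:

R = [[1, -0.0881, 0.7225],
 [-0.0881, 1, 0.1143],
 [0.7225, 0.1143, 1]]


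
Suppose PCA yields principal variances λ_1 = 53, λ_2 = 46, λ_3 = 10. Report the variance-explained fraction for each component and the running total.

Step 1 — total variance = trace(Sigma) = Σ λ_i = 53 + 46 + 10 = 109.

Step 2 — fraction explained by component i = λ_i / Σ λ:
  PC1: 53/109 = 0.4862
  PC2: 46/109 = 0.422
  PC3: 10/109 = 0.0917

Step 3 — cumulative fraction after k components = (λ_1 + ... + λ_k) / Σ λ:
  k = 1: 53/109 = 0.4862
  k = 2: (53 + 46)/109 = 99/109 = 0.9083
  k = 3: (53 + 46 + 10)/109 = 109/109 = 1

Summary (fraction, with percent):

explained: PC1 0.4862 (48.62%), PC2 0.422 (42.2%), PC3 0.0917 (9.17%);  cumulative: 0.4862, 0.9083, 1


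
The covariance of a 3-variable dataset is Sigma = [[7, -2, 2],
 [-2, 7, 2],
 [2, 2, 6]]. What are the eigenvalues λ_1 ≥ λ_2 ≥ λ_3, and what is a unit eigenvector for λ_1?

Step 1 — characteristic polynomial p(λ) = det(λI - Sigma) = λ³ - tr·λ² + c_1·λ - det, where tr = trace, c_1 = sum of the principal 2×2 minors, det = det(Sigma):
  tr = 7 + 7 + 6 = 20,
  c_1 = (7·7 - (-2)²) + (7·6 - (2)²) + (7·6 - (2)²) = 45 + 38 + 38 = 121,
  det = 7·(7·6 - (2)²) - (-2)·((-2)·6 - (2)·(2)) + (2)·((-2)·(2) - 7·(2)) = 7·(38) - (-2)·(-16) + (2)·(-18) = 198.
  So p(λ) = λ³ - 20λ² + 121λ - 198.
Step 2 — look for an integer root (rational root theorem: any rational root is an integer divisor of 198). Testing λ = 9:
  p(9) = 729 - 1620 + 1089 - 198 = 0  ✓
  Dividing out (λ - 9): p(λ) = (λ - 9)(λ² - 11λ + 22).
Step 3 — remaining eigenvalues from the quadratic λ² - 11λ + 22 = 0:
  Δ = 11² - 4·22 = 121 - 88 = 33,  λ = (11 ± √33)/2 = (11 ± 5.7446)/2 ≈ 8.3723 or 2.6277.
  Sorted: λ_1 = 9,  λ_2 = 8.3723,  λ_3 = 2.6277  (check: sum = 20 = tr ✓).

Step 4 — unit eigenvector for λ_1 = 9: v spans the null space of (Sigma - λ_1 I), whose rows are
  r_1 = (-2, -2, 2),  r_2 = (-2, -2, 2),  r_3 = (2, 2, -3).
  v is orthogonal to every row, so take v ∝ r_1 × r_3 = ((-2)·(-3) - (2)·(2), (2)·(2) - (-2)·(-3), (-2)·(2) - (-2)·(2)) = (2, -2, 0).
  Rescale (divide by 2): u = (1, -1, 0).
  ||u|| = √((1)² + (-1)² + (0)²) = √(2) ≈ 1.4142,  v_1 = u/||u|| ≈ (0.7071, -0.7071, 0) (||v_1|| = 1).

λ_1 = 9,  λ_2 = 8.3723,  λ_3 = 2.6277;  v_1 ≈ (0.7071, -0.7071, 0)


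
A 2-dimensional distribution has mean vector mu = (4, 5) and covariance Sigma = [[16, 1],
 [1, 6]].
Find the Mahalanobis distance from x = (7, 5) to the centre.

Step 1 — centre the observation: (x - mu) = (3, 0).

Step 2 — invert Sigma. det(Sigma) = 16·6 - (1)² = 95.
  Sigma^{-1} = (1/det) · [[d, -b], [-b, a]] = [[0.0632, -0.0105],
 [-0.0105, 0.1684]].

Step 3 — form the quadratic (x - mu)^T · Sigma^{-1} · (x - mu):
  Sigma^{-1} · (x - mu) = (0.1895, -0.0316).
  (x - mu)^T · [Sigma^{-1} · (x - mu)] = (3)·(0.1895) + (0)·(-0.0316) = 0.5684.

Step 4 — take square root: d = √(0.5684) ≈ 0.7539.

d(x, mu) = √(0.5684) ≈ 0.7539


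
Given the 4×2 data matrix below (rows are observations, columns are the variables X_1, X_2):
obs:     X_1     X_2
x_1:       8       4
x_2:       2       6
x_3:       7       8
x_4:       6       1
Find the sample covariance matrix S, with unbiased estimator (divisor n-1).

Step 1 — column means:
  mean(X_1) = (8 + 2 + 7 + 6) / 4 = 23/4 = 5.75
  mean(X_2) = (4 + 6 + 8 + 1) / 4 = 19/4 = 4.75

Step 2 — sample covariance S[i,j] = (1/(n-1)) · Σ_k (x_{k,i} - mean_i) · (x_{k,j} - mean_j), with n-1 = 3.
  S[X_1,X_1] = ((2.25)·(2.25) + (-3.75)·(-3.75) + (1.25)·(1.25) + (0.25)·(0.25)) / 3 = 20.75/3 = 6.9167
  S[X_1,X_2] = ((2.25)·(-0.75) + (-3.75)·(1.25) + (1.25)·(3.25) + (0.25)·(-3.75)) / 3 = -3.25/3 = -1.0833
  S[X_2,X_2] = ((-0.75)·(-0.75) + (1.25)·(1.25) + (3.25)·(3.25) + (-3.75)·(-3.75)) / 3 = 26.75/3 = 8.9167

S is symmetric (S[j,i] = S[i,j]). Assembling:

S = [[6.9167, -1.0833],
 [-1.0833, 8.9167]]


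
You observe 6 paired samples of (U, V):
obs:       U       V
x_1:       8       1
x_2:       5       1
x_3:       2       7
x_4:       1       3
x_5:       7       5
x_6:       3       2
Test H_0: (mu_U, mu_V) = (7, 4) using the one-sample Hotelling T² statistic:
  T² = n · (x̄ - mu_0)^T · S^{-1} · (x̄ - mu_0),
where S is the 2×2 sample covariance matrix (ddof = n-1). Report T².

Step 1 — sample mean vector:
  mean(U) = (8 + 5 + 2 + 1 + 7 + 3) / 6 = 26/6 = 4.3333
  mean(V) = (1 + 1 + 7 + 3 + 5 + 2) / 6 = 19/6 = 3.1667
  x̄ = (4.3333, 3.1667),  deviation x̄ - mu_0 = (4.3333, 3.1667) - (7, 4) = (-2.6667, -0.8333).

Step 2 — sample covariance matrix, S[i,j] = (1/(n-1)) · Σ_k (x_{k,i} - mean_i) · (x_{k,j} - mean_j), divisor n-1 = 5:
  S[U,U] = ((3.6667)·(3.6667) + (0.6667)·(0.6667) + (-2.3333)·(-2.3333) + (-3.3333)·(-3.3333) + (2.6667)·(2.6667) + (-1.3333)·(-1.3333)) / 5 = 39.3333/5 = 7.8667
  S[U,V] = ((3.6667)·(-2.1667) + (0.6667)·(-2.1667) + (-2.3333)·(3.8333) + (-3.3333)·(-0.1667) + (2.6667)·(1.8333) + (-1.3333)·(-1.1667)) / 5 = -11.3333/5 = -2.2667
  S[V,V] = ((-2.1667)·(-2.1667) + (-2.1667)·(-2.1667) + (3.8333)·(3.8333) + (-0.1667)·(-0.1667) + (1.8333)·(1.8333) + (-1.1667)·(-1.1667)) / 5 = 28.8333/5 = 5.7667
  S = [[7.8667, -2.2667],
 [-2.2667, 5.7667]].

Step 3 — invert S. det(S) = 7.8667·5.7667 - (-2.2667)² = 40.2267.
  S^{-1} = (1/det) · [[d, -b], [-b, a]] = [[0.1434, 0.0563],
 [0.0563, 0.1956]].

Step 4 — quadratic form (x̄ - mu_0)^T · S^{-1} · (x̄ - mu_0):
  S^{-1} · (x̄ - mu_0) = (-0.4292, -0.3132),
  (x̄ - mu_0)^T · [...] = (-2.6667)·(-0.4292) + (-0.8333)·(-0.3132) = 1.4056.

Step 5 — scale by n: T² = 6 · 1.4056 = 8.4339.

T² ≈ 8.4339


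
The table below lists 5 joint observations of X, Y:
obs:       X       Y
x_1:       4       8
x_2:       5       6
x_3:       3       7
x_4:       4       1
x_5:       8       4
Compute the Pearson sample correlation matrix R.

Step 1 — column means:
  mean(X) = (4 + 5 + 3 + 4 + 8) / 5 = 24/5 = 4.8
  mean(Y) = (8 + 6 + 7 + 1 + 4) / 5 = 26/5 = 5.2

Step 2 — sample variances and covariances s[i,j] = (1/(n-1)) · Σ_k (x_{k,i} - mean_i) · (x_{k,j} - mean_j), with n-1 = 4:
  s[X,X] = ((-0.8)·(-0.8) + (0.2)·(0.2) + (-1.8)·(-1.8) + (-0.8)·(-0.8) + (3.2)·(3.2)) / 4 = 14.8/4 = 3.7
  s[X,Y] = ((-0.8)·(2.8) + (0.2)·(0.8) + (-1.8)·(1.8) + (-0.8)·(-4.2) + (3.2)·(-1.2)) / 4 = -5.8/4 = -1.45
  s[Y,Y] = ((2.8)·(2.8) + (0.8)·(0.8) + (1.8)·(1.8) + (-4.2)·(-4.2) + (-1.2)·(-1.2)) / 4 = 30.8/4 = 7.7
  Sample standard deviations s_i = √(s[i,i]):
  s(X) = √(3.7) = 1.9235
  s(Y) = √(7.7) = 2.7749

Step 3 — r_{ij} = s_{ij} / (s_i · s_j):
  r[X,X] = 1 (diagonal).
  r[X,Y] = -1.45 / (1.9235 · 2.7749) = -1.45 / 5.3376 = -0.2717
  r[Y,Y] = 1 (diagonal).

R is symmetric with unit diagonal. Assembling:

R = [[1, -0.2717],
 [-0.2717, 1]]


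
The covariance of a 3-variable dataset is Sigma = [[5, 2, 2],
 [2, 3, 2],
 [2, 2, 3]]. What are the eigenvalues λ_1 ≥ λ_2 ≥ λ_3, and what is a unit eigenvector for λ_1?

Step 1 — characteristic polynomial p(λ) = det(λI - Sigma) = λ³ - tr·λ² + c_1·λ - det, where tr = trace, c_1 = sum of the principal 2×2 minors, det = det(Sigma):
  tr = 5 + 3 + 3 = 11,
  c_1 = (5·3 - (2)²) + (5·3 - (2)²) + (3·3 - (2)²) = 11 + 11 + 5 = 27,
  det = 5·(3·3 - (2)²) - (2)·((2)·3 - (2)·(2)) + (2)·((2)·(2) - 3·(2)) = 5·(5) - (2)·(2) + (2)·(-2) = 17.
  So p(λ) = λ³ - 11λ² + 27λ - 17.
Step 2 — look for an integer root (rational root theorem: any rational root is an integer divisor of 17). Testing λ = 1:
  p(1) = 1 - 11 + 27 - 17 = 0  ✓
  Dividing out (λ - 1): p(λ) = (λ - 1)(λ² - 10λ + 17).
Step 3 — remaining eigenvalues from the quadratic λ² - 10λ + 17 = 0:
  Δ = 10² - 4·17 = 100 - 68 = 32,  λ = (10 ± √32)/2 = (10 ± 5.6569)/2 ≈ 7.8284 or 2.1716.
  Sorted: λ_1 = 7.8284,  λ_2 = 2.1716,  λ_3 = 1  (check: sum = 11 = tr ✓).

Step 4 — unit eigenvector for λ_1 ≈ 7.8284: v spans the null space of (Sigma - λ_1 I), whose rows are
  r_1 = (-2.8284, 2, 2),  r_2 = (2, -4.8284, 2),  r_3 = (2, 2, -4.8284).
  v is orthogonal to every row, so take v ∝ r_1 × r_2 = ((2)·(2) - (2)·(-4.8284), (2)·(2) - (-2.8284)·(2), (-2.8284)·(-4.8284) - (2)·(2)) ≈ (13.6569, 9.6569, 9.6569).
  Let u = (13.6569, 9.6569, 9.6569).
  ||u|| = √((13.6569)² + (9.6569)² + (9.6569)²) = √(373.0193) ≈ 19.3137,  v_1 = u/||u|| ≈ (0.7071, 0.5, 0.5) (||v_1|| = 1).

λ_1 = 7.8284,  λ_2 = 2.1716,  λ_3 = 1;  v_1 ≈ (0.7071, 0.5, 0.5)


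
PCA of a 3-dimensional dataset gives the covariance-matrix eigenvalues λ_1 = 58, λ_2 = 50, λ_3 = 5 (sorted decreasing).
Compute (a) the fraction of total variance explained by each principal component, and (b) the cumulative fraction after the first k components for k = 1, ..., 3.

Step 1 — total variance = trace(Sigma) = Σ λ_i = 58 + 50 + 5 = 113.

Step 2 — fraction explained by component i = λ_i / Σ λ:
  PC1: 58/113 = 0.5133
  PC2: 50/113 = 0.4425
  PC3: 5/113 = 0.0442

Step 3 — cumulative fraction after k components = (λ_1 + ... + λ_k) / Σ λ:
  k = 1: 58/113 = 0.5133
  k = 2: (58 + 50)/113 = 108/113 = 0.9558
  k = 3: (58 + 50 + 5)/113 = 113/113 = 1

Summary (fraction, with percent):

explained: PC1 0.5133 (51.33%), PC2 0.4425 (44.25%), PC3 0.0442 (4.42%);  cumulative: 0.5133, 0.9558, 1


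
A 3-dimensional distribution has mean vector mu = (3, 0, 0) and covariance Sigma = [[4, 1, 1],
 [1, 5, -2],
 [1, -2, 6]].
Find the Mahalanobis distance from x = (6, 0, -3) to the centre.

Step 1 — centre the observation: (x - mu) = (3, 0, -3).

Step 2 — invert Sigma (cofactor / det for 3×3, or solve directly):
  Sigma^{-1} = [[0.2921, -0.0899, -0.0787],
 [-0.0899, 0.2584, 0.1011],
 [-0.0787, 0.1011, 0.2135]].

Step 3 — form the quadratic (x - mu)^T · Sigma^{-1} · (x - mu):
  Sigma^{-1} · (x - mu) = (1.1124, -0.573, -0.8764).
  (x - mu)^T · [Sigma^{-1} · (x - mu)] = (3)·(1.1124) + (0)·(-0.573) + (-3)·(-0.8764) = 5.9663.

Step 4 — take square root: d = √(5.9663) ≈ 2.4426.

d(x, mu) = √(5.9663) ≈ 2.4426


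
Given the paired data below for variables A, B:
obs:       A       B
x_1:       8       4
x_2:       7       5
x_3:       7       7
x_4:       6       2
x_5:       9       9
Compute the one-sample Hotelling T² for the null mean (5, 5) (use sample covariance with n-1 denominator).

Step 1 — sample mean vector:
  mean(A) = (8 + 7 + 7 + 6 + 9) / 5 = 37/5 = 7.4
  mean(B) = (4 + 5 + 7 + 2 + 9) / 5 = 27/5 = 5.4
  x̄ = (7.4, 5.4),  deviation x̄ - mu_0 = (7.4, 5.4) - (5, 5) = (2.4, 0.4).

Step 2 — sample covariance matrix, S[i,j] = (1/(n-1)) · Σ_k (x_{k,i} - mean_i) · (x_{k,j} - mean_j), divisor n-1 = 4:
  S[A,A] = ((0.6)·(0.6) + (-0.4)·(-0.4) + (-0.4)·(-0.4) + (-1.4)·(-1.4) + (1.6)·(1.6)) / 4 = 5.2/4 = 1.3
  S[A,B] = ((0.6)·(-1.4) + (-0.4)·(-0.4) + (-0.4)·(1.6) + (-1.4)·(-3.4) + (1.6)·(3.6)) / 4 = 9.2/4 = 2.3
  S[B,B] = ((-1.4)·(-1.4) + (-0.4)·(-0.4) + (1.6)·(1.6) + (-3.4)·(-3.4) + (3.6)·(3.6)) / 4 = 29.2/4 = 7.3
  S = [[1.3, 2.3],
 [2.3, 7.3]].

Step 3 — invert S. det(S) = 1.3·7.3 - (2.3)² = 4.2.
  S^{-1} = (1/det) · [[d, -b], [-b, a]] = [[1.7381, -0.5476],
 [-0.5476, 0.3095]].

Step 4 — quadratic form (x̄ - mu_0)^T · S^{-1} · (x̄ - mu_0):
  S^{-1} · (x̄ - mu_0) = (3.9524, -1.1905),
  (x̄ - mu_0)^T · [...] = (2.4)·(3.9524) + (0.4)·(-1.1905) = 9.0095.

Step 5 — scale by n: T² = 5 · 9.0095 = 45.0476.

T² ≈ 45.0476


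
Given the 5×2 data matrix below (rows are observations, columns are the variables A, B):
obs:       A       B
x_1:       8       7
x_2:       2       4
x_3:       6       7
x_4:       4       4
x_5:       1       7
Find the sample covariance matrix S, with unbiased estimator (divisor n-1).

Step 1 — column means:
  mean(A) = (8 + 2 + 6 + 4 + 1) / 5 = 21/5 = 4.2
  mean(B) = (7 + 4 + 7 + 4 + 7) / 5 = 29/5 = 5.8

Step 2 — sample covariance S[i,j] = (1/(n-1)) · Σ_k (x_{k,i} - mean_i) · (x_{k,j} - mean_j), with n-1 = 4.
  S[A,A] = ((3.8)·(3.8) + (-2.2)·(-2.2) + (1.8)·(1.8) + (-0.2)·(-0.2) + (-3.2)·(-3.2)) / 4 = 32.8/4 = 8.2
  S[A,B] = ((3.8)·(1.2) + (-2.2)·(-1.8) + (1.8)·(1.2) + (-0.2)·(-1.8) + (-3.2)·(1.2)) / 4 = 7.2/4 = 1.8
  S[B,B] = ((1.2)·(1.2) + (-1.8)·(-1.8) + (1.2)·(1.2) + (-1.8)·(-1.8) + (1.2)·(1.2)) / 4 = 10.8/4 = 2.7

S is symmetric (S[j,i] = S[i,j]). Assembling:

S = [[8.2, 1.8],
 [1.8, 2.7]]


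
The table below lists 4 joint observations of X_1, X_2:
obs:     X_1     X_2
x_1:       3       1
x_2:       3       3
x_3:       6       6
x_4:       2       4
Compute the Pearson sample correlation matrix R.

Step 1 — column means:
  mean(X_1) = (3 + 3 + 6 + 2) / 4 = 14/4 = 3.5
  mean(X_2) = (1 + 3 + 6 + 4) / 4 = 14/4 = 3.5

Step 2 — sample variances and covariances s[i,j] = (1/(n-1)) · Σ_k (x_{k,i} - mean_i) · (x_{k,j} - mean_j), with n-1 = 3:
  s[X_1,X_1] = ((-0.5)·(-0.5) + (-0.5)·(-0.5) + (2.5)·(2.5) + (-1.5)·(-1.5)) / 3 = 9/3 = 3
  s[X_1,X_2] = ((-0.5)·(-2.5) + (-0.5)·(-0.5) + (2.5)·(2.5) + (-1.5)·(0.5)) / 3 = 7/3 = 2.3333
  s[X_2,X_2] = ((-2.5)·(-2.5) + (-0.5)·(-0.5) + (2.5)·(2.5) + (0.5)·(0.5)) / 3 = 13/3 = 4.3333
  Sample standard deviations s_i = √(s[i,i]):
  s(X_1) = √(3) = 1.7321
  s(X_2) = √(4.3333) = 2.0817

Step 3 — r_{ij} = s_{ij} / (s_i · s_j):
  r[X_1,X_1] = 1 (diagonal).
  r[X_1,X_2] = 2.3333 / (1.7321 · 2.0817) = 2.3333 / 3.6056 = 0.6472
  r[X_2,X_2] = 1 (diagonal).

R is symmetric with unit diagonal. Assembling:

R = [[1, 0.6472],
 [0.6472, 1]]


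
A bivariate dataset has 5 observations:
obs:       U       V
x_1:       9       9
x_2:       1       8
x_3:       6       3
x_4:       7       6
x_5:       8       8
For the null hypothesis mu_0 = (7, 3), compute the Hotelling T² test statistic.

Step 1 — sample mean vector:
  mean(U) = (9 + 1 + 6 + 7 + 8) / 5 = 31/5 = 6.2
  mean(V) = (9 + 8 + 3 + 6 + 8) / 5 = 34/5 = 6.8
  x̄ = (6.2, 6.8),  deviation x̄ - mu_0 = (6.2, 6.8) - (7, 3) = (-0.8, 3.8).

Step 2 — sample covariance matrix, S[i,j] = (1/(n-1)) · Σ_k (x_{k,i} - mean_i) · (x_{k,j} - mean_j), divisor n-1 = 4:
  S[U,U] = ((2.8)·(2.8) + (-5.2)·(-5.2) + (-0.2)·(-0.2) + (0.8)·(0.8) + (1.8)·(1.8)) / 4 = 38.8/4 = 9.7
  S[U,V] = ((2.8)·(2.2) + (-5.2)·(1.2) + (-0.2)·(-3.8) + (0.8)·(-0.8) + (1.8)·(1.2)) / 4 = 2.2/4 = 0.55
  S[V,V] = ((2.2)·(2.2) + (1.2)·(1.2) + (-3.8)·(-3.8) + (-0.8)·(-0.8) + (1.2)·(1.2)) / 4 = 22.8/4 = 5.7
  S = [[9.7, 0.55],
 [0.55, 5.7]].

Step 3 — invert S. det(S) = 9.7·5.7 - (0.55)² = 54.9875.
  S^{-1} = (1/det) · [[d, -b], [-b, a]] = [[0.1037, -0.01],
 [-0.01, 0.1764]].

Step 4 — quadratic form (x̄ - mu_0)^T · S^{-1} · (x̄ - mu_0):
  S^{-1} · (x̄ - mu_0) = (-0.1209, 0.6783),
  (x̄ - mu_0)^T · [...] = (-0.8)·(-0.1209) + (3.8)·(0.6783) = 2.6744.

Step 5 — scale by n: T² = 5 · 2.6744 = 13.3721.

T² ≈ 13.3721


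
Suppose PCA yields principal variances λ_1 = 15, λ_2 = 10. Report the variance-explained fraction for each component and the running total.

Step 1 — total variance = trace(Sigma) = Σ λ_i = 15 + 10 = 25.

Step 2 — fraction explained by component i = λ_i / Σ λ:
  PC1: 15/25 = 0.6
  PC2: 10/25 = 0.4

Step 3 — cumulative fraction after k components = (λ_1 + ... + λ_k) / Σ λ:
  k = 1: 15/25 = 0.6
  k = 2: (15 + 10)/25 = 25/25 = 1

Summary (fraction, with percent):

explained: PC1 0.6 (60%), PC2 0.4 (40%);  cumulative: 0.6, 1


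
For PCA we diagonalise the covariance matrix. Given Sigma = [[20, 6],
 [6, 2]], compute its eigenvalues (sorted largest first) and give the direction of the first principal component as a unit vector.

Step 1 — characteristic polynomial of 2×2 Sigma:
  det(Sigma - λI) = λ² - trace · λ + det = 0.
  trace = 20 + 2 = 22, det = 20·2 - (6)² = 4.
Step 2 — discriminant:
  Δ = trace² - 4·det = 484 - 16 = 468.
Step 3 — eigenvalues:
  λ = (trace ± √Δ)/2 = (22 ± 21.6333)/2,
  λ_1 = 21.8167,  λ_2 = 0.1833.

Step 4 — unit eigenvector for λ_1: solve (Sigma - λ_1 I)v = 0. First row:
  (20 - 21.8167)·v_x + (6)·v_y = 0, i.e. (-1.8167)·v_x + (6)·v_y = 0,
  so v ∝ (b, λ_1 - a) = (6, 1.8167) = u.
  ||u|| = √((6)² + (1.8167)²) = √(39.3002) ≈ 6.269,
  v_1 = u/||u|| ≈ (0.9571, 0.2898) (||v_1|| = 1).

λ_1 = 21.8167,  λ_2 = 0.1833;  v_1 ≈ (0.9571, 0.2898)


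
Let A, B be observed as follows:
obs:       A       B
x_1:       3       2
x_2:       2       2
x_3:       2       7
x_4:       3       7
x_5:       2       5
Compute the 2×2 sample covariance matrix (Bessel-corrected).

Step 1 — column means:
  mean(A) = (3 + 2 + 2 + 3 + 2) / 5 = 12/5 = 2.4
  mean(B) = (2 + 2 + 7 + 7 + 5) / 5 = 23/5 = 4.6

Step 2 — sample covariance S[i,j] = (1/(n-1)) · Σ_k (x_{k,i} - mean_i) · (x_{k,j} - mean_j), with n-1 = 4.
  S[A,A] = ((0.6)·(0.6) + (-0.4)·(-0.4) + (-0.4)·(-0.4) + (0.6)·(0.6) + (-0.4)·(-0.4)) / 4 = 1.2/4 = 0.3
  S[A,B] = ((0.6)·(-2.6) + (-0.4)·(-2.6) + (-0.4)·(2.4) + (0.6)·(2.4) + (-0.4)·(0.4)) / 4 = -0.2/4 = -0.05
  S[B,B] = ((-2.6)·(-2.6) + (-2.6)·(-2.6) + (2.4)·(2.4) + (2.4)·(2.4) + (0.4)·(0.4)) / 4 = 25.2/4 = 6.3

S is symmetric (S[j,i] = S[i,j]). Assembling:

S = [[0.3, -0.05],
 [-0.05, 6.3]]


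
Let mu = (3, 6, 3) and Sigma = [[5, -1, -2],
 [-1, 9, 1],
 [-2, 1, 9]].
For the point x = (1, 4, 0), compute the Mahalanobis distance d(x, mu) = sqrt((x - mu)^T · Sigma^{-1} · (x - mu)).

Step 1 — centre the observation: (x - mu) = (-2, -2, -3).

Step 2 — invert Sigma (cofactor / det for 3×3, or solve directly):
  Sigma^{-1} = [[0.2228, 0.0195, 0.0474],
 [0.0195, 0.1142, -0.0084],
 [0.0474, -0.0084, 0.1226]].

Step 3 — form the quadratic (x - mu)^T · Sigma^{-1} · (x - mu):
  Sigma^{-1} · (x - mu) = (-0.6267, -0.2423, -0.4457).
  (x - mu)^T · [Sigma^{-1} · (x - mu)] = (-2)·(-0.6267) + (-2)·(-0.2423) + (-3)·(-0.4457) = 3.0752.

Step 4 — take square root: d = √(3.0752) ≈ 1.7536.

d(x, mu) = √(3.0752) ≈ 1.7536


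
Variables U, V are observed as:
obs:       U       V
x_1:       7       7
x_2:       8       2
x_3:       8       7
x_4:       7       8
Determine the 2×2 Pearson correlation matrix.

Step 1 — column means:
  mean(U) = (7 + 8 + 8 + 7) / 4 = 30/4 = 7.5
  mean(V) = (7 + 2 + 7 + 8) / 4 = 24/4 = 6

Step 2 — sample variances and covariances s[i,j] = (1/(n-1)) · Σ_k (x_{k,i} - mean_i) · (x_{k,j} - mean_j), with n-1 = 3:
  s[U,U] = ((-0.5)·(-0.5) + (0.5)·(0.5) + (0.5)·(0.5) + (-0.5)·(-0.5)) / 3 = 1/3 = 0.3333
  s[U,V] = ((-0.5)·(1) + (0.5)·(-4) + (0.5)·(1) + (-0.5)·(2)) / 3 = -3/3 = -1
  s[V,V] = ((1)·(1) + (-4)·(-4) + (1)·(1) + (2)·(2)) / 3 = 22/3 = 7.3333
  Sample standard deviations s_i = √(s[i,i]):
  s(U) = √(0.3333) = 0.5774
  s(V) = √(7.3333) = 2.708

Step 3 — r_{ij} = s_{ij} / (s_i · s_j):
  r[U,U] = 1 (diagonal).
  r[U,V] = -1 / (0.5774 · 2.708) = -1 / 1.5635 = -0.6396
  r[V,V] = 1 (diagonal).

R is symmetric with unit diagonal. Assembling:

R = [[1, -0.6396],
 [-0.6396, 1]]
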